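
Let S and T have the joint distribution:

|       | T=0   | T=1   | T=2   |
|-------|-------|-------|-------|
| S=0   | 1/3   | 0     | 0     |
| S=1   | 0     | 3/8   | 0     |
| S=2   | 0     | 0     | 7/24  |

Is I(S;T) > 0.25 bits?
Marginal P(S) (row sums):
  P(S=0) = 1/3 + 0 + 0 = 1/3
  P(S=1) = 0 + 3/8 + 0 = 3/8
  P(S=2) = 0 + 0 + 7/24 = 7/24
Marginal P(T) (column sums):
  P(T=0) = 1/3 + 0 + 0 = 1/3
  P(T=1) = 0 + 3/8 + 0 = 3/8
  P(T=2) = 0 + 0 + 7/24 = 7/24

H(S) = -[(1/3)·log₂(1/3) + (3/8)·log₂(3/8) + (7/24)·log₂(7/24)]
  = 0.5283 + 0.5306 + 0.5185
  = 1.5774 bits
H(T) = -[(1/3)·log₂(1/3) + (3/8)·log₂(3/8) + (7/24)·log₂(7/24)]
  = 0.5283 + 0.5306 + 0.5185
  = 1.5774 bits
H(S,T) = -[(1/3)·log₂(1/3) + (3/8)·log₂(3/8) + (7/24)·log₂(7/24)]
  = 0.5283 + 0.5306 + 0.5185
  = 1.5774 bits

I(S;T) = H(S) + H(T) - H(S,T)
  = 1.5774 + 1.5774 - 1.5774
  = 1.5774 bits

Yes. I(S;T) = 1.5774 bits, which is > 0.25 bits.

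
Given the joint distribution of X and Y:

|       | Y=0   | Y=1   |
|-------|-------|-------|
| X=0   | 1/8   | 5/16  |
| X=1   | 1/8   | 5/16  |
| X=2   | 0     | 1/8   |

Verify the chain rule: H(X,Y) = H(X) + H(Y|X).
Left side:
H(X,Y) = -[(1/8)·log₂(1/8) + (5/16)·log₂(5/16) + (1/8)·log₂(1/8) + (5/16)·log₂(5/16) + (1/8)·log₂(1/8)]
  = 0.3750 + 0.5244 + 0.3750 + 0.5244 + 0.3750
  = 2.1738 bits

Right side:
Marginal P(X) (row sums):
  P(X=0) = 1/8 + 5/16 = 7/16
  P(X=1) = 1/8 + 5/16 = 7/16
  P(X=2) = 0 + 1/8 = 1/8
H(X) = -[(7/16)·log₂(7/16) + (7/16)·log₂(7/16) + (1/8)·log₂(1/8)]
  = 0.5218 + 0.5218 + 0.3750
  = 1.4186 bits
H(Y|X) = -Σ P(X,Y)·log₂ P(Y|X), where P(Y|X) = P(X,Y) / P(X)
  (cells with P(X,Y) = 0 contribute 0)
  (X=0,Y=0): P(Y|X) = (1/8)/(7/16) = 2/7;  -(1/8)·log₂(2/7) = 0.2259
  (X=0,Y=1): P(Y|X) = (5/16)/(7/16) = 5/7;  -(5/16)·log₂(5/7) = 0.1517
  (X=1,Y=0): P(Y|X) = (1/8)/(7/16) = 2/7;  -(1/8)·log₂(2/7) = 0.2259
  (X=1,Y=1): P(Y|X) = (5/16)/(7/16) = 5/7;  -(5/16)·log₂(5/7) = 0.1517
  (X=2,Y=1): P(Y|X) = (1/8)/(1/8) = 1;  -(1/8)·log₂(1) = 0.0000
H(Y|X) = 0.2259 + 0.1517 + 0.2259 + 0.1517 + 0.0000
  = 0.7552 bits
H(X) + H(Y|X) = 1.4186 + 0.7552 = 2.1738 bits

Both sides equal 2.1738 bits, so the chain rule holds ✓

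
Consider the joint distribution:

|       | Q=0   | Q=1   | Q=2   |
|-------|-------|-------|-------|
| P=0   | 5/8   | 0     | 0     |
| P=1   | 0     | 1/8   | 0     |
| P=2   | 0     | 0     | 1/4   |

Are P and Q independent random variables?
Marginal P(P) (row sums):
  P(P=0) = 5/8 + 0 + 0 = 5/8
  P(P=1) = 0 + 1/8 + 0 = 1/8
  P(P=2) = 0 + 0 + 1/4 = 1/4
Marginal P(Q) (column sums):
  P(Q=0) = 5/8 + 0 + 0 = 5/8
  P(Q=1) = 0 + 1/8 + 0 = 1/8
  P(Q=2) = 0 + 0 + 1/4 = 1/4

P and Q are independent iff P(P=i,Q=j) = P(P=i)·P(Q=j) for every cell.
  P(P=0)·P(Q=0) = 5/8 × 5/8 = 25/64, but P(P=0,Q=0) = 5/8 ✗

No, P and Q are not independent. Quantitatively, I(P;Q) > 0:

H(P) = -[(5/8)·log₂(5/8) + (1/8)·log₂(1/8) + (1/4)·log₂(1/4)]
  = 0.4238 + 0.3750 + 0.5000
  = 1.2988 bits
H(Q) = -[(5/8)·log₂(5/8) + (1/8)·log₂(1/8) + (1/4)·log₂(1/4)]
  = 0.4238 + 0.3750 + 0.5000
  = 1.2988 bits
H(P,Q) = -[(5/8)·log₂(5/8) + (1/8)·log₂(1/8) + (1/4)·log₂(1/4)]
  = 0.4238 + 0.3750 + 0.5000
  = 1.2988 bits
I(P;Q) = H(P) + H(Q) - H(P,Q) = 1.2988 + 1.2988 - 1.2988 = 1.2988 bits > 0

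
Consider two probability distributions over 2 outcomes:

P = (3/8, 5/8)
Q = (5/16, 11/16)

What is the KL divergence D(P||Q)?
D(P||Q) = Σ P(i) log₂(P(i)/Q(i))
  i=0: (3/8) × log₂((3/8)/(5/16)) = (3/8) × log₂(6/5) = 0.0986
  i=1: (5/8) × log₂((5/8)/(11/16)) = (5/8) × log₂(10/11) = -0.0859
D(P||Q) = 0.0986 - 0.0859
  = 0.0127 bits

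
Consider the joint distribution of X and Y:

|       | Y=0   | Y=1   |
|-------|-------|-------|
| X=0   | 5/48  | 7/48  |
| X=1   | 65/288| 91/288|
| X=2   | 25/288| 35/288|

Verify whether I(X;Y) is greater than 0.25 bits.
Marginal P(X) (row sums):
  P(X=0) = 5/48 + 7/48 = 1/4
  P(X=1) = 65/288 + 91/288 = 13/24
  P(X=2) = 25/288 + 35/288 = 5/24
Marginal P(Y) (column sums):
  P(Y=0) = 5/48 + 65/288 + 25/288 = 5/12
  P(Y=1) = 7/48 + 91/288 + 35/288 = 7/12

H(X) = -[(1/4)·log₂(1/4) + (13/24)·log₂(13/24) + (5/24)·log₂(5/24)]
  = 0.5000 + 0.4791 + 0.4715
  = 1.4506 bits
H(Y) = -[(5/12)·log₂(5/12) + (7/12)·log₂(7/12)]
  = 0.5263 + 0.4536
  = 0.9799 bits
H(X,Y) = -[(5/48)·log₂(5/48) + (7/48)·log₂(7/48) + (65/288)·log₂(65/288) + (91/288)·log₂(91/288) + (25/288)·log₂(25/288) + (35/288)·log₂(35/288)]
  = 0.3399 + 0.4051 + 0.4847 + 0.5252 + 0.3061 + 0.3695
  = 2.4305 bits

I(X;Y) = H(X) + H(Y) - H(X,Y)
  = 1.4506 + 0.9799 - 2.4305
  = 0.0000 bits

No. I(X;Y) = 0.0000 bits, which is ≤ 0.25 bits.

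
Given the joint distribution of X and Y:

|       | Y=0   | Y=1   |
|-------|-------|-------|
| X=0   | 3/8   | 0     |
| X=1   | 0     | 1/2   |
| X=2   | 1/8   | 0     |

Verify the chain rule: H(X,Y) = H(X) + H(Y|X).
Left side:
H(X,Y) = -[(3/8)·log₂(3/8) + (1/2)·log₂(1/2) + (1/8)·log₂(1/8)]
  = 0.5306 + 0.5000 + 0.3750
  = 1.4056 bits

Right side:
Marginal P(X) (row sums):
  P(X=0) = 3/8 + 0 = 3/8
  P(X=1) = 0 + 1/2 = 1/2
  P(X=2) = 1/8 + 0 = 1/8
H(X) = -[(3/8)·log₂(3/8) + (1/2)·log₂(1/2) + (1/8)·log₂(1/8)]
  = 0.5306 + 0.5000 + 0.3750
  = 1.4056 bits
H(Y|X) = -Σ P(X,Y)·log₂ P(Y|X), where P(Y|X) = P(X,Y) / P(X)
  (cells with P(X,Y) = 0 contribute 0)
  (X=0,Y=0): P(Y|X) = (3/8)/(3/8) = 1;  -(3/8)·log₂(1) = 0.0000
  (X=1,Y=1): P(Y|X) = (1/2)/(1/2) = 1;  -(1/2)·log₂(1) = 0.0000
  (X=2,Y=0): P(Y|X) = (1/8)/(1/8) = 1;  -(1/8)·log₂(1) = 0.0000
H(Y|X) = 0.0000 + 0.0000 + 0.0000
  = 0.0000 bits
H(X) + H(Y|X) = 1.4056 + 0.0000 = 1.4056 bits

Both sides equal 1.4056 bits, so the chain rule holds ✓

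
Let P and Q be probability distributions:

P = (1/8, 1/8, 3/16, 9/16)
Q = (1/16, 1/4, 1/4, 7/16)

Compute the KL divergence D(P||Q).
D(P||Q) = Σ P(i) log₂(P(i)/Q(i))
  i=0: (1/8) × log₂((1/8)/(1/16)) = (1/8) × log₂(2) = 0.1250
  i=1: (1/8) × log₂((1/8)/(1/4)) = (1/8) × log₂(1/2) = -0.1250
  i=2: (3/16) × log₂((3/16)/(1/4)) = (3/16) × log₂(3/4) = -0.0778
  i=3: (9/16) × log₂((9/16)/(7/16)) = (9/16) × log₂(9/7) = 0.2039
D(P||Q) = 0.1250 - 0.1250 - 0.0778 + 0.2039
  = 0.1261 bits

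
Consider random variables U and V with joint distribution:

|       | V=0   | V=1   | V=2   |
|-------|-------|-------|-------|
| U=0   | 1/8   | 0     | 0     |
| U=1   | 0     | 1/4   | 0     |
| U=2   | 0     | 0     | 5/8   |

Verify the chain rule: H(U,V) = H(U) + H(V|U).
Left side:
H(U,V) = -[(1/8)·log₂(1/8) + (1/4)·log₂(1/4) + (5/8)·log₂(5/8)]
  = 0.3750 + 0.5000 + 0.4238
  = 1.2988 bits

Right side:
Marginal P(U) (row sums):
  P(U=0) = 1/8 + 0 + 0 = 1/8
  P(U=1) = 0 + 1/4 + 0 = 1/4
  P(U=2) = 0 + 0 + 5/8 = 5/8
H(U) = -[(1/8)·log₂(1/8) + (1/4)·log₂(1/4) + (5/8)·log₂(5/8)]
  = 0.3750 + 0.5000 + 0.4238
  = 1.2988 bits
H(V|U) = -Σ P(U,V)·log₂ P(V|U), where P(V|U) = P(U,V) / P(U)
  (cells with P(U,V) = 0 contribute 0)
  (U=0,V=0): P(V|U) = (1/8)/(1/8) = 1;  -(1/8)·log₂(1) = 0.0000
  (U=1,V=1): P(V|U) = (1/4)/(1/4) = 1;  -(1/4)·log₂(1) = 0.0000
  (U=2,V=2): P(V|U) = (5/8)/(5/8) = 1;  -(5/8)·log₂(1) = 0.0000
H(V|U) = 0.0000 + 0.0000 + 0.0000
  = 0.0000 bits
H(U) + H(V|U) = 1.2988 + 0.0000 = 1.2988 bits

Both sides equal 1.2988 bits, so the chain rule holds ✓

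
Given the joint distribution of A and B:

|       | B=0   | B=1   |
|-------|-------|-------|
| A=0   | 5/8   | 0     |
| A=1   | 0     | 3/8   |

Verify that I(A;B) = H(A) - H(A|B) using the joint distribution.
Left side, from I(A;B) = H(A) + H(B) - H(A,B):
Marginal P(A) (row sums):
  P(A=0) = 5/8 + 0 = 5/8
  P(A=1) = 0 + 3/8 = 3/8
Marginal P(B) (column sums):
  P(B=0) = 5/8 + 0 = 5/8
  P(B=1) = 0 + 3/8 = 3/8

H(A) = -[(5/8)·log₂(5/8) + (3/8)·log₂(3/8)]
  = 0.4238 + 0.5306
  = 0.9544 bits
H(B) = -[(5/8)·log₂(5/8) + (3/8)·log₂(3/8)]
  = 0.4238 + 0.5306
  = 0.9544 bits
H(A,B) = -[(5/8)·log₂(5/8) + (3/8)·log₂(3/8)]
  = 0.4238 + 0.5306
  = 0.9544 bits

I(A;B) = H(A) + H(B) - H(A,B)
  = 0.9544 + 0.9544 - 0.9544
  = 0.9544 bits

Right side, with H(A|B) computed directly from the conditional probabilities:
H(A|B) = -Σ P(A,B)·log₂ P(A|B), where P(A|B) = P(A,B) / P(B)
  (cells with P(A,B) = 0 contribute 0)
  (A=0,B=0): P(A|B) = (5/8)/(5/8) = 1;  -(5/8)·log₂(1) = 0.0000
  (A=1,B=1): P(A|B) = (3/8)/(3/8) = 1;  -(3/8)·log₂(1) = 0.0000
H(A|B) = 0.0000 + 0.0000
  = 0.0000 bits
H(A) - H(A|B) = 0.9544 - 0.0000 = 0.9544 bits

Both sides equal 0.9544 bits, so I(A;B) = H(A) - H(A|B) ✓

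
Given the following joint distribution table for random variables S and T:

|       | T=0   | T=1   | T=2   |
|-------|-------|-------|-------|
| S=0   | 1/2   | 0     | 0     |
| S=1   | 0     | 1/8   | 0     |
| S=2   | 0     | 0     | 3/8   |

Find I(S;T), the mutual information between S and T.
Marginal P(S) (row sums):
  P(S=0) = 1/2 + 0 + 0 = 1/2
  P(S=1) = 0 + 1/8 + 0 = 1/8
  P(S=2) = 0 + 0 + 3/8 = 3/8
Marginal P(T) (column sums):
  P(T=0) = 1/2 + 0 + 0 = 1/2
  P(T=1) = 0 + 1/8 + 0 = 1/8
  P(T=2) = 0 + 0 + 3/8 = 3/8

H(S) = -[(1/2)·log₂(1/2) + (1/8)·log₂(1/8) + (3/8)·log₂(3/8)]
  = 0.5000 + 0.3750 + 0.5306
  = 1.4056 bits
H(T) = -[(1/2)·log₂(1/2) + (1/8)·log₂(1/8) + (3/8)·log₂(3/8)]
  = 0.5000 + 0.3750 + 0.5306
  = 1.4056 bits
H(S,T) = -[(1/2)·log₂(1/2) + (1/8)·log₂(1/8) + (3/8)·log₂(3/8)]
  = 0.5000 + 0.3750 + 0.5306
  = 1.4056 bits

I(S;T) = H(S) + H(T) - H(S,T)
  = 1.4056 + 1.4056 - 1.4056
  = 1.4056 bits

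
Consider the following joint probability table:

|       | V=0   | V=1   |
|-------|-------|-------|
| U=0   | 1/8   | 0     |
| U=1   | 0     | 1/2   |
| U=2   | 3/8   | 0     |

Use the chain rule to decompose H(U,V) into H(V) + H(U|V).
By the chain rule: H(U,V) = H(V) + H(U|V)

Marginal P(V) (column sums):
  P(V=0) = 1/8 + 0 + 3/8 = 1/2
  P(V=1) = 0 + 1/2 + 0 = 1/2
H(V) = -[(1/2)·log₂(1/2) + (1/2)·log₂(1/2)]
  = 0.5000 + 0.5000
  = 1.0000 bits
H(U|V) = -Σ P(U,V)·log₂ P(U|V), where P(U|V) = P(U,V) / P(V)
  (cells with P(U,V) = 0 contribute 0)
  (U=0,V=0): P(U|V) = (1/8)/(1/2) = 1/4;  -(1/8)·log₂(1/4) = 0.2500
  (U=1,V=1): P(U|V) = (1/2)/(1/2) = 1;  -(1/2)·log₂(1) = 0.0000
  (U=2,V=0): P(U|V) = (3/8)/(1/2) = 3/4;  -(3/8)·log₂(3/4) = 0.1556
H(U|V) = 0.2500 + 0.0000 + 0.1556
  = 0.4056 bits

H(U,V) = H(V) + H(U|V) = 1.0000 + 0.4056 = 1.4056 bits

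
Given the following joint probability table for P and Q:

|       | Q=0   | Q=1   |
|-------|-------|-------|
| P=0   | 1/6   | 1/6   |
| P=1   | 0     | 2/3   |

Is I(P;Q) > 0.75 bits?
Marginal P(P) (row sums):
  P(P=0) = 1/6 + 1/6 = 1/3
  P(P=1) = 0 + 2/3 = 2/3
Marginal P(Q) (column sums):
  P(Q=0) = 1/6 + 0 = 1/6
  P(Q=1) = 1/6 + 2/3 = 5/6

H(P) = -[(1/3)·log₂(1/3) + (2/3)·log₂(2/3)]
  = 0.5283 + 0.3900
  = 0.9183 bits
H(Q) = -[(1/6)·log₂(1/6) + (5/6)·log₂(5/6)]
  = 0.4308 + 0.2192
  = 0.6500 bits
H(P,Q) = -[(1/6)·log₂(1/6) + (1/6)·log₂(1/6) + (2/3)·log₂(2/3)]
  = 0.4308 + 0.4308 + 0.3900
  = 1.2516 bits

I(P;Q) = H(P) + H(Q) - H(P,Q)
  = 0.9183 + 0.6500 - 1.2516
  = 0.3167 bits

No. I(P;Q) = 0.3167 bits, which is ≤ 0.75 bits.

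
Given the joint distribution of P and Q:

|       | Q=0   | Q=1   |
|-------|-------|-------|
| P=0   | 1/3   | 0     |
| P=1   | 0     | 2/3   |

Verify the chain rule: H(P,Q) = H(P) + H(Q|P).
Left side:
H(P,Q) = -[(1/3)·log₂(1/3) + (2/3)·log₂(2/3)]
  = 0.5283 + 0.3900
  = 0.9183 bits

Right side:
Marginal P(P) (row sums):
  P(P=0) = 1/3 + 0 = 1/3
  P(P=1) = 0 + 2/3 = 2/3
H(P) = -[(1/3)·log₂(1/3) + (2/3)·log₂(2/3)]
  = 0.5283 + 0.3900
  = 0.9183 bits
H(Q|P) = -Σ P(P,Q)·log₂ P(Q|P), where P(Q|P) = P(P,Q) / P(P)
  (cells with P(P,Q) = 0 contribute 0)
  (P=0,Q=0): P(Q|P) = (1/3)/(1/3) = 1;  -(1/3)·log₂(1) = 0.0000
  (P=1,Q=1): P(Q|P) = (2/3)/(2/3) = 1;  -(2/3)·log₂(1) = 0.0000
H(Q|P) = 0.0000 + 0.0000
  = 0.0000 bits
H(P) + H(Q|P) = 0.9183 + 0.0000 = 0.9183 bits

Both sides equal 0.9183 bits, so the chain rule holds ✓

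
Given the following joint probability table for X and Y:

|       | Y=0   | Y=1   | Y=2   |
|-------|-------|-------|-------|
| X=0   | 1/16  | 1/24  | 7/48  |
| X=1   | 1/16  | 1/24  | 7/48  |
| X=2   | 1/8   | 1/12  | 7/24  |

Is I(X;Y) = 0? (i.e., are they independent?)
Marginal P(X) (row sums):
  P(X=0) = 1/16 + 1/24 + 7/48 = 1/4
  P(X=1) = 1/16 + 1/24 + 7/48 = 1/4
  P(X=2) = 1/8 + 1/12 + 7/24 = 1/2
Marginal P(Y) (column sums):
  P(Y=0) = 1/16 + 1/16 + 1/8 = 1/4
  P(Y=1) = 1/24 + 1/24 + 1/12 = 1/6
  P(Y=2) = 7/48 + 7/48 + 7/24 = 7/12

X and Y are independent iff P(X=i,Y=j) = P(X=i)·P(Y=j) for every cell.
  P(X=0)·P(Y=0) = 1/4 × 1/4 = 1/16 = P(X=0,Y=0) ✓
  P(X=0)·P(Y=1) = 1/4 × 1/6 = 1/24 = P(X=0,Y=1) ✓
  P(X=0)·P(Y=2) = 1/4 × 7/12 = 7/48 = P(X=0,Y=2) ✓
  P(X=1)·P(Y=0) = 1/4 × 1/4 = 1/16 = P(X=1,Y=0) ✓
  P(X=1)·P(Y=1) = 1/4 × 1/6 = 1/24 = P(X=1,Y=1) ✓
  P(X=1)·P(Y=2) = 1/4 × 7/12 = 7/48 = P(X=1,Y=2) ✓
  P(X=2)·P(Y=0) = 1/2 × 1/4 = 1/8 = P(X=2,Y=0) ✓
  P(X=2)·P(Y=1) = 1/2 × 1/6 = 1/12 = P(X=2,Y=1) ✓
  P(X=2)·P(Y=2) = 1/2 × 7/12 = 7/24 = P(X=2,Y=2) ✓

Yes, X and Y are independent: every cell factors, so I(X;Y) = 0 bits.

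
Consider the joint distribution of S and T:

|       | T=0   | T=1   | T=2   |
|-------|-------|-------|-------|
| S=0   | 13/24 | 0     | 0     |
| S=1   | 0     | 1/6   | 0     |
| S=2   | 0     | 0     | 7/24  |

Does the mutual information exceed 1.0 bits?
Marginal P(S) (row sums):
  P(S=0) = 13/24 + 0 + 0 = 13/24
  P(S=1) = 0 + 1/6 + 0 = 1/6
  P(S=2) = 0 + 0 + 7/24 = 7/24
Marginal P(T) (column sums):
  P(T=0) = 13/24 + 0 + 0 = 13/24
  P(T=1) = 0 + 1/6 + 0 = 1/6
  P(T=2) = 0 + 0 + 7/24 = 7/24

H(S) = -[(13/24)·log₂(13/24) + (1/6)·log₂(1/6) + (7/24)·log₂(7/24)]
  = 0.4791 + 0.4308 + 0.5185
  = 1.4284 bits
H(T) = -[(13/24)·log₂(13/24) + (1/6)·log₂(1/6) + (7/24)·log₂(7/24)]
  = 0.4791 + 0.4308 + 0.5185
  = 1.4284 bits
H(S,T) = -[(13/24)·log₂(13/24) + (1/6)·log₂(1/6) + (7/24)·log₂(7/24)]
  = 0.4791 + 0.4308 + 0.5185
  = 1.4284 bits

I(S;T) = H(S) + H(T) - H(S,T)
  = 1.4284 + 1.4284 - 1.4284
  = 1.4284 bits

Yes. I(S;T) = 1.4284 bits, which is > 1.0 bits.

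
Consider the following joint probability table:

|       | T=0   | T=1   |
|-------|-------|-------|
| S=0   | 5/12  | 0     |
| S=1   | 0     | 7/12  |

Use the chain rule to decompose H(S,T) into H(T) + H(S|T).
By the chain rule: H(S,T) = H(T) + H(S|T)

Marginal P(T) (column sums):
  P(T=0) = 5/12 + 0 = 5/12
  P(T=1) = 0 + 7/12 = 7/12
H(T) = -[(5/12)·log₂(5/12) + (7/12)·log₂(7/12)]
  = 0.5263 + 0.4536
  = 0.9799 bits
H(S|T) = -Σ P(S,T)·log₂ P(S|T), where P(S|T) = P(S,T) / P(T)
  (cells with P(S,T) = 0 contribute 0)
  (S=0,T=0): P(S|T) = (5/12)/(5/12) = 1;  -(5/12)·log₂(1) = 0.0000
  (S=1,T=1): P(S|T) = (7/12)/(7/12) = 1;  -(7/12)·log₂(1) = 0.0000
H(S|T) = 0.0000 + 0.0000
  = 0.0000 bits

H(S,T) = H(T) + H(S|T) = 0.9799 + 0.0000 = 0.9799 bits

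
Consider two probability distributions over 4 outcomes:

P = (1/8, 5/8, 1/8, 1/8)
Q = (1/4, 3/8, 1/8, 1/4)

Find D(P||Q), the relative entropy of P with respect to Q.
D(P||Q) = Σ P(i) log₂(P(i)/Q(i))
  i=0: (1/8) × log₂((1/8)/(1/4)) = (1/8) × log₂(1/2) = -0.1250
  i=1: (5/8) × log₂((5/8)/(3/8)) = (5/8) × log₂(5/3) = 0.4606
  i=2: (1/8) × log₂((1/8)/(1/8)) = (1/8) × log₂(1) = 0.0000
  i=3: (1/8) × log₂((1/8)/(1/4)) = (1/8) × log₂(1/2) = -0.1250
D(P||Q) = -0.1250 + 0.4606 + 0.0000 - 0.1250
  = 0.2106 bits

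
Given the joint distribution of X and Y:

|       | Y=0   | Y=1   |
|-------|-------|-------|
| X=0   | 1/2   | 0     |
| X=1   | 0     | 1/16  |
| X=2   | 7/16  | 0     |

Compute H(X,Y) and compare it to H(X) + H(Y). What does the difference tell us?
Marginal P(X) (row sums):
  P(X=0) = 1/2 + 0 = 1/2
  P(X=1) = 0 + 1/16 = 1/16
  P(X=2) = 7/16 + 0 = 7/16
Marginal P(Y) (column sums):
  P(Y=0) = 1/2 + 0 + 7/16 = 15/16
  P(Y=1) = 0 + 1/16 + 0 = 1/16

H(X,Y) = -[(1/2)·log₂(1/2) + (1/16)·log₂(1/16) + (7/16)·log₂(7/16)]
  = 0.5000 + 0.2500 + 0.5218
  = 1.2718 bits
H(X) = -[(1/2)·log₂(1/2) + (1/16)·log₂(1/16) + (7/16)·log₂(7/16)]
  = 0.5000 + 0.2500 + 0.5218
  = 1.2718 bits
H(Y) = -[(15/16)·log₂(15/16) + (1/16)·log₂(1/16)]
  = 0.0873 + 0.2500
  = 0.3373 bits

H(X) + H(Y) = 1.2718 + 0.3373 = 1.6091 bits
Difference: H(X) + H(Y) - H(X,Y) = 1.6091 - 1.2718 = 0.3373 bits = I(X;Y)

The difference is the mutual information; it is positive here, so X and Y are dependent (knowing one reduces uncertainty about the other by 0.3373 bits).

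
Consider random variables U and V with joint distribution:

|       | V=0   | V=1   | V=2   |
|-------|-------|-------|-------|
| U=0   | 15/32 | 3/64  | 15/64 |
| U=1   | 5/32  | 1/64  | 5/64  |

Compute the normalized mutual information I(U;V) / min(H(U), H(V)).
Marginal P(U) (row sums):
  P(U=0) = 15/32 + 3/64 + 15/64 = 3/4
  P(U=1) = 5/32 + 1/64 + 5/64 = 1/4
Marginal P(V) (column sums):
  P(V=0) = 15/32 + 5/32 = 5/8
  P(V=1) = 3/64 + 1/64 = 1/16
  P(V=2) = 15/64 + 5/64 = 5/16

H(U) = -[(3/4)·log₂(3/4) + (1/4)·log₂(1/4)]
  = 0.3113 + 0.5000
  = 0.8113 bits
H(V) = -[(5/8)·log₂(5/8) + (1/16)·log₂(1/16) + (5/16)·log₂(5/16)]
  = 0.4238 + 0.2500 + 0.5244
  = 1.1982 bits
H(U,V) = -[(15/32)·log₂(15/32) + (3/64)·log₂(3/64) + (15/64)·log₂(15/64) + (5/32)·log₂(5/32) + (1/64)·log₂(1/64) + (5/64)·log₂(5/64)]
  = 0.5124 + 0.2070 + 0.4906 + 0.4184 + 0.0938 + 0.2873
  = 2.0095 bits

I(U;V) = H(U) + H(V) - H(U,V)
  = 0.8113 + 1.1982 - 2.0095
  = 0.0000 bits

min(H(U), H(V)) = min(0.8113, 1.1982) = 0.8113 bits
Normalized MI = 0.0000 / 0.8113 = 0.0000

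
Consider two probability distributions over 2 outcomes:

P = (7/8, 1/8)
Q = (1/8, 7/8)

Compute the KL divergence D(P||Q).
D(P||Q) = Σ P(i) log₂(P(i)/Q(i))
  i=0: (7/8) × log₂((7/8)/(1/8)) = (7/8) × log₂(7) = 2.4564
  i=1: (1/8) × log₂((1/8)/(7/8)) = (1/8) × log₂(1/7) = -0.3509
D(P||Q) = 2.4564 - 0.3509
  = 2.1055 bits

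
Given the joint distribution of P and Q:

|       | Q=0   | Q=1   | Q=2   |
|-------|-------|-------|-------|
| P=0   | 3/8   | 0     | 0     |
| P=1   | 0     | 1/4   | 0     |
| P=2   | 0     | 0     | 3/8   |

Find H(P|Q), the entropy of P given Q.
Marginal P(Q) (column sums):
  P(Q=0) = 3/8 + 0 + 0 = 3/8
  P(Q=1) = 0 + 1/4 + 0 = 1/4
  P(Q=2) = 0 + 0 + 3/8 = 3/8

H(P|Q) = -Σ P(P,Q)·log₂ P(P|Q), where P(P|Q) = P(P,Q) / P(Q)
  (cells with P(P,Q) = 0 contribute 0)
  (P=0,Q=0): P(P|Q) = (3/8)/(3/8) = 1;  -(3/8)·log₂(1) = 0.0000
  (P=1,Q=1): P(P|Q) = (1/4)/(1/4) = 1;  -(1/4)·log₂(1) = 0.0000
  (P=2,Q=2): P(P|Q) = (3/8)/(3/8) = 1;  -(3/8)·log₂(1) = 0.0000
H(P|Q) = 0.0000 + 0.0000 + 0.0000
  = 0.0000 bits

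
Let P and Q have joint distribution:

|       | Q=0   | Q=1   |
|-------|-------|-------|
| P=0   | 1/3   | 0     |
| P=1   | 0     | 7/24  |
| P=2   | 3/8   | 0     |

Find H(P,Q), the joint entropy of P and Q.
H(P,Q) = -Σ P(P,Q) log₂ P(P,Q), summed over the non-zero cells:
H(P,Q) = -[(1/3)·log₂(1/3) + (7/24)·log₂(7/24) + (3/8)·log₂(3/8)]
  = 0.5283 + 0.5185 + 0.5306
  = 1.5774 bits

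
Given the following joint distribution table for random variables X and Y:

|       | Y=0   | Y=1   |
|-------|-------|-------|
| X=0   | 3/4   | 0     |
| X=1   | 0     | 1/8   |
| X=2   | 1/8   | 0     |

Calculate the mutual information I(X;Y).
Marginal P(X) (row sums):
  P(X=0) = 3/4 + 0 = 3/4
  P(X=1) = 0 + 1/8 = 1/8
  P(X=2) = 1/8 + 0 = 1/8
Marginal P(Y) (column sums):
  P(Y=0) = 3/4 + 0 + 1/8 = 7/8
  P(Y=1) = 0 + 1/8 + 0 = 1/8

H(X) = -[(3/4)·log₂(3/4) + (1/8)·log₂(1/8) + (1/8)·log₂(1/8)]
  = 0.3113 + 0.3750 + 0.3750
  = 1.0613 bits
H(Y) = -[(7/8)·log₂(7/8) + (1/8)·log₂(1/8)]
  = 0.1686 + 0.3750
  = 0.5436 bits
H(X,Y) = -[(3/4)·log₂(3/4) + (1/8)·log₂(1/8) + (1/8)·log₂(1/8)]
  = 0.3113 + 0.3750 + 0.3750
  = 1.0613 bits

I(X;Y) = H(X) + H(Y) - H(X,Y)
  = 1.0613 + 0.5436 - 1.0613
  = 0.5436 bits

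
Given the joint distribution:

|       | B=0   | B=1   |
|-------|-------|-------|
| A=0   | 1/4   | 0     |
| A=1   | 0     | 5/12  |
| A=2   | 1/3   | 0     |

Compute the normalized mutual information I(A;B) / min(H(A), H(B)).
Marginal P(A) (row sums):
  P(A=0) = 1/4 + 0 = 1/4
  P(A=1) = 0 + 5/12 = 5/12
  P(A=2) = 1/3 + 0 = 1/3
Marginal P(B) (column sums):
  P(B=0) = 1/4 + 0 + 1/3 = 7/12
  P(B=1) = 0 + 5/12 + 0 = 5/12

H(A) = -[(1/4)·log₂(1/4) + (5/12)·log₂(5/12) + (1/3)·log₂(1/3)]
  = 0.5000 + 0.5263 + 0.5283
  = 1.5546 bits
H(B) = -[(7/12)·log₂(7/12) + (5/12)·log₂(5/12)]
  = 0.4536 + 0.5263
  = 0.9799 bits
H(A,B) = -[(1/4)·log₂(1/4) + (5/12)·log₂(5/12) + (1/3)·log₂(1/3)]
  = 0.5000 + 0.5263 + 0.5283
  = 1.5546 bits

I(A;B) = H(A) + H(B) - H(A,B)
  = 1.5546 + 0.9799 - 1.5546
  = 0.9799 bits

min(H(A), H(B)) = min(1.5546, 0.9799) = 0.9799 bits
Normalized MI = 0.9799 / 0.9799 = 1.0000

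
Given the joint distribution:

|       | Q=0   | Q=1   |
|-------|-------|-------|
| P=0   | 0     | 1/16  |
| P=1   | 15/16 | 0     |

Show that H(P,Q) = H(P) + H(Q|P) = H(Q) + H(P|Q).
Marginal P(P) (row sums):
  P(P=0) = 0 + 1/16 = 1/16
  P(P=1) = 15/16 + 0 = 15/16
Marginal P(Q) (column sums):
  P(Q=0) = 0 + 15/16 = 15/16
  P(Q=1) = 1/16 + 0 = 1/16

Decomposition 1: H(P) + H(Q|P)
H(P) = -[(1/16)·log₂(1/16) + (15/16)·log₂(15/16)]
  = 0.2500 + 0.0873
  = 0.3373 bits
H(Q|P) = -Σ P(P,Q)·log₂ P(Q|P), where P(Q|P) = P(P,Q) / P(P)
  (cells with P(P,Q) = 0 contribute 0)
  (P=0,Q=1): P(Q|P) = (1/16)/(1/16) = 1;  -(1/16)·log₂(1) = 0.0000
  (P=1,Q=0): P(Q|P) = (15/16)/(15/16) = 1;  -(15/16)·log₂(1) = 0.0000
H(Q|P) = 0.0000 + 0.0000
  = 0.0000 bits
H(P) + H(Q|P) = 0.3373 + 0.0000 = 0.3373 bits

Decomposition 2: H(Q) + H(P|Q)
H(Q) = -[(15/16)·log₂(15/16) + (1/16)·log₂(1/16)]
  = 0.0873 + 0.2500
  = 0.3373 bits
H(P|Q) = -Σ P(P,Q)·log₂ P(P|Q), where P(P|Q) = P(P,Q) / P(Q)
  (cells with P(P,Q) = 0 contribute 0)
  (P=0,Q=1): P(P|Q) = (1/16)/(1/16) = 1;  -(1/16)·log₂(1) = 0.0000
  (P=1,Q=0): P(P|Q) = (15/16)/(15/16) = 1;  -(15/16)·log₂(1) = 0.0000
H(P|Q) = 0.0000 + 0.0000
  = 0.0000 bits
H(Q) + H(P|Q) = 0.3373 + 0.0000 = 0.3373 bits

Direct computation of the joint entropy:
H(P,Q) = -[(1/16)·log₂(1/16) + (15/16)·log₂(15/16)]
  = 0.2500 + 0.0873
  = 0.3373 bits

All three agree: H(P,Q) = 0.3373 bits ✓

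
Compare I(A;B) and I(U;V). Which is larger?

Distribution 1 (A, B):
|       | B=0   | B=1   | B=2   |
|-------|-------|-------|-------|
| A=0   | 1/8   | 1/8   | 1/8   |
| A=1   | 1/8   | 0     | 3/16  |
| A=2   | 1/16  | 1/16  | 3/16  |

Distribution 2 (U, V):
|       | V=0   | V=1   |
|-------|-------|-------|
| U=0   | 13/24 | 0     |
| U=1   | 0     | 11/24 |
Distribution 1 (A, B):
Marginal P(A) (row sums):
  P(A=0) = 1/8 + 1/8 + 1/8 = 3/8
  P(A=1) = 1/8 + 0 + 3/16 = 5/16
  P(A=2) = 1/16 + 1/16 + 3/16 = 5/16
Marginal P(B) (column sums):
  P(B=0) = 1/8 + 1/8 + 1/16 = 5/16
  P(B=1) = 1/8 + 0 + 1/16 = 3/16
  P(B=2) = 1/8 + 3/16 + 3/16 = 1/2

H(A) = -[(3/8)·log₂(3/8) + (5/16)·log₂(5/16) + (5/16)·log₂(5/16)]
  = 0.5306 + 0.5244 + 0.5244
  = 1.5794 bits
H(B) = -[(5/16)·log₂(5/16) + (3/16)·log₂(3/16) + (1/2)·log₂(1/2)]
  = 0.5244 + 0.4528 + 0.5000
  = 1.4772 bits
H(A,B) = -[(1/8)·log₂(1/8) + (1/8)·log₂(1/8) + (1/8)·log₂(1/8) + (1/8)·log₂(1/8) + (3/16)·log₂(3/16) + (1/16)·log₂(1/16) + (1/16)·log₂(1/16) + (3/16)·log₂(3/16)]
  = 0.3750 + 0.3750 + 0.3750 + 0.3750 + 0.4528 + 0.2500 + 0.2500 + 0.4528
  = 2.9056 bits

I(A;B) = H(A) + H(B) - H(A,B)
  = 1.5794 + 1.4772 - 2.9056
  = 0.1510 bits

Distribution 2 (U, V):
Marginal P(U) (row sums):
  P(U=0) = 13/24 + 0 = 13/24
  P(U=1) = 0 + 11/24 = 11/24
Marginal P(V) (column sums):
  P(V=0) = 13/24 + 0 = 13/24
  P(V=1) = 0 + 11/24 = 11/24

H(U) = -[(13/24)·log₂(13/24) + (11/24)·log₂(11/24)]
  = 0.4791 + 0.5159
  = 0.9950 bits
H(V) = -[(13/24)·log₂(13/24) + (11/24)·log₂(11/24)]
  = 0.4791 + 0.5159
  = 0.9950 bits
H(U,V) = -[(13/24)·log₂(13/24) + (11/24)·log₂(11/24)]
  = 0.4791 + 0.5159
  = 0.9950 bits

I(U;V) = H(U) + H(V) - H(U,V)
  = 0.9950 + 0.9950 - 0.9950
  = 0.9950 bits

I(U;V) = 0.9950 bits > I(A;B) = 0.1510 bits, so (U, V) has the higher mutual information (stronger dependence).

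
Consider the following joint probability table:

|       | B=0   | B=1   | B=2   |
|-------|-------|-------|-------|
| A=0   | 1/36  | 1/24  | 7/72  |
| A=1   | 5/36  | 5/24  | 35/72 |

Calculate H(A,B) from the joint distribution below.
H(A,B) = -Σ P(A,B) log₂ P(A,B), summed over the non-zero cells:
H(A,B) = -[(1/36)·log₂(1/36) + (1/24)·log₂(1/24) + (7/72)·log₂(7/72) + (5/36)·log₂(5/36) + (5/24)·log₂(5/24) + (35/72)·log₂(35/72)]
  = 0.1436 + 0.1910 + 0.3269 + 0.3956 + 0.4715 + 0.5059
  = 2.0345 bits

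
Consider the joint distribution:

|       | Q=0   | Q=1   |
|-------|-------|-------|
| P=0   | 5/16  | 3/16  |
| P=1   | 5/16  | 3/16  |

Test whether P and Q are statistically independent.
Marginal P(P) (row sums):
  P(P=0) = 5/16 + 3/16 = 1/2
  P(P=1) = 5/16 + 3/16 = 1/2
Marginal P(Q) (column sums):
  P(Q=0) = 5/16 + 5/16 = 5/8
  P(Q=1) = 3/16 + 3/16 = 3/8

P and Q are independent iff P(P=i,Q=j) = P(P=i)·P(Q=j) for every cell.
  P(P=0)·P(Q=0) = 1/2 × 5/8 = 5/16 = P(P=0,Q=0) ✓
  P(P=0)·P(Q=1) = 1/2 × 3/8 = 3/16 = P(P=0,Q=1) ✓
  P(P=1)·P(Q=0) = 1/2 × 5/8 = 5/16 = P(P=1,Q=0) ✓
  P(P=1)·P(Q=1) = 1/2 × 3/8 = 3/16 = P(P=1,Q=1) ✓

Yes, P and Q are independent: every cell factors, so I(P;Q) = 0 bits.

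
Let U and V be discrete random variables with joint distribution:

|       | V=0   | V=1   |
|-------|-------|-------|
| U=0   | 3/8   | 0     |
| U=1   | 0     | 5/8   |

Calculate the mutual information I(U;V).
Marginal P(U) (row sums):
  P(U=0) = 3/8 + 0 = 3/8
  P(U=1) = 0 + 5/8 = 5/8
Marginal P(V) (column sums):
  P(V=0) = 3/8 + 0 = 3/8
  P(V=1) = 0 + 5/8 = 5/8

H(U) = -[(3/8)·log₂(3/8) + (5/8)·log₂(5/8)]
  = 0.5306 + 0.4238
  = 0.9544 bits
H(V) = -[(3/8)·log₂(3/8) + (5/8)·log₂(5/8)]
  = 0.5306 + 0.4238
  = 0.9544 bits
H(U,V) = -[(3/8)·log₂(3/8) + (5/8)·log₂(5/8)]
  = 0.5306 + 0.4238
  = 0.9544 bits

I(U;V) = H(U) + H(V) - H(U,V)
  = 0.9544 + 0.9544 - 0.9544
  = 0.9544 bits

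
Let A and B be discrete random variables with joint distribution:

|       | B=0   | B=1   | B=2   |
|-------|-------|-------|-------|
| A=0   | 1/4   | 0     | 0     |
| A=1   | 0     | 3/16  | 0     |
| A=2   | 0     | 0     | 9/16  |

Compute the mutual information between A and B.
Marginal P(A) (row sums):
  P(A=0) = 1/4 + 0 + 0 = 1/4
  P(A=1) = 0 + 3/16 + 0 = 3/16
  P(A=2) = 0 + 0 + 9/16 = 9/16
Marginal P(B) (column sums):
  P(B=0) = 1/4 + 0 + 0 = 1/4
  P(B=1) = 0 + 3/16 + 0 = 3/16
  P(B=2) = 0 + 0 + 9/16 = 9/16

H(A) = -[(1/4)·log₂(1/4) + (3/16)·log₂(3/16) + (9/16)·log₂(9/16)]
  = 0.5000 + 0.4528 + 0.4669
  = 1.4197 bits
H(B) = -[(1/4)·log₂(1/4) + (3/16)·log₂(3/16) + (9/16)·log₂(9/16)]
  = 0.5000 + 0.4528 + 0.4669
  = 1.4197 bits
H(A,B) = -[(1/4)·log₂(1/4) + (3/16)·log₂(3/16) + (9/16)·log₂(9/16)]
  = 0.5000 + 0.4528 + 0.4669
  = 1.4197 bits

I(A;B) = H(A) + H(B) - H(A,B)
  = 1.4197 + 1.4197 - 1.4197
  = 1.4197 bits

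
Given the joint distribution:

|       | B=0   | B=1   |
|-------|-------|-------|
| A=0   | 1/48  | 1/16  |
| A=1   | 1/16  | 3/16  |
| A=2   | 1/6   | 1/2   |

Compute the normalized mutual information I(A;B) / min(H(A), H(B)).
Marginal P(A) (row sums):
  P(A=0) = 1/48 + 1/16 = 1/12
  P(A=1) = 1/16 + 3/16 = 1/4
  P(A=2) = 1/6 + 1/2 = 2/3
Marginal P(B) (column sums):
  P(B=0) = 1/48 + 1/16 + 1/6 = 1/4
  P(B=1) = 1/16 + 3/16 + 1/2 = 3/4

H(A) = -[(1/12)·log₂(1/12) + (1/4)·log₂(1/4) + (2/3)·log₂(2/3)]
  = 0.2987 + 0.5000 + 0.3900
  = 1.1887 bits
H(B) = -[(1/4)·log₂(1/4) + (3/4)·log₂(3/4)]
  = 0.5000 + 0.3113
  = 0.8113 bits
H(A,B) = -[(1/48)·log₂(1/48) + (1/16)·log₂(1/16) + (1/16)·log₂(1/16) + (3/16)·log₂(3/16) + (1/6)·log₂(1/6) + (1/2)·log₂(1/2)]
  = 0.1164 + 0.2500 + 0.2500 + 0.4528 + 0.4308 + 0.5000
  = 2.0000 bits

I(A;B) = H(A) + H(B) - H(A,B)
  = 1.1887 + 0.8113 - 2.0000
  = 0.0000 bits

min(H(A), H(B)) = min(1.1887, 0.8113) = 0.8113 bits
Normalized MI = 0.0000 / 0.8113 = 0.0000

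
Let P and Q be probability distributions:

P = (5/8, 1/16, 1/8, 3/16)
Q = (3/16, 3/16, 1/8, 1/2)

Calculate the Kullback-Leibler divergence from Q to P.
D(P||Q) = Σ P(i) log₂(P(i)/Q(i))
  i=0: (5/8) × log₂((5/8)/(3/16)) = (5/8) × log₂(10/3) = 1.0856
  i=1: (1/16) × log₂((1/16)/(3/16)) = (1/16) × log₂(1/3) = -0.0991
  i=2: (1/8) × log₂((1/8)/(1/8)) = (1/8) × log₂(1) = 0.0000
  i=3: (3/16) × log₂((3/16)/(1/2)) = (3/16) × log₂(3/8) = -0.2653
D(P||Q) = 1.0856 - 0.0991 + 0.0000 - 0.2653
  = 0.7212 bits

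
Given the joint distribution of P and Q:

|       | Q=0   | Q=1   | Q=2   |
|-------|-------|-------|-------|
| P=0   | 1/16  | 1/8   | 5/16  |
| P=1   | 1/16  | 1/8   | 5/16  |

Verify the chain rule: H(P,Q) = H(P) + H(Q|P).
Left side:
H(P,Q) = -[(1/16)·log₂(1/16) + (1/8)·log₂(1/8) + (5/16)·log₂(5/16) + (1/16)·log₂(1/16) + (1/8)·log₂(1/8) + (5/16)·log₂(5/16)]
  = 0.2500 + 0.3750 + 0.5244 + 0.2500 + 0.3750 + 0.5244
  = 2.2988 bits

Right side:
Marginal P(P) (row sums):
  P(P=0) = 1/16 + 1/8 + 5/16 = 1/2
  P(P=1) = 1/16 + 1/8 + 5/16 = 1/2
H(P) = -[(1/2)·log₂(1/2) + (1/2)·log₂(1/2)]
  = 0.5000 + 0.5000
  = 1.0000 bits
H(Q|P) = -Σ P(P,Q)·log₂ P(Q|P), where P(Q|P) = P(P,Q) / P(P)
  (P=0,Q=0): P(Q|P) = (1/16)/(1/2) = 1/8;  -(1/16)·log₂(1/8) = 0.1875
  (P=0,Q=1): P(Q|P) = (1/8)/(1/2) = 1/4;  -(1/8)·log₂(1/4) = 0.2500
  (P=0,Q=2): P(Q|P) = (5/16)/(1/2) = 5/8;  -(5/16)·log₂(5/8) = 0.2119
  (P=1,Q=0): P(Q|P) = (1/16)/(1/2) = 1/8;  -(1/16)·log₂(1/8) = 0.1875
  (P=1,Q=1): P(Q|P) = (1/8)/(1/2) = 1/4;  -(1/8)·log₂(1/4) = 0.2500
  (P=1,Q=2): P(Q|P) = (5/16)/(1/2) = 5/8;  -(5/16)·log₂(5/8) = 0.2119
H(Q|P) = 0.1875 + 0.2500 + 0.2119 + 0.1875 + 0.2500 + 0.2119
  = 1.2988 bits
H(P) + H(Q|P) = 1.0000 + 1.2988 = 2.2988 bits

Both sides equal 2.2988 bits, so the chain rule holds ✓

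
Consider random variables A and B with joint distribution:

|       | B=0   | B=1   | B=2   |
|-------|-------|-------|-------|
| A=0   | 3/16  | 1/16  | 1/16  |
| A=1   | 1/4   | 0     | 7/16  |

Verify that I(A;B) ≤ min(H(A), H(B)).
Marginal P(A) (row sums):
  P(A=0) = 3/16 + 1/16 + 1/16 = 5/16
  P(A=1) = 1/4 + 0 + 7/16 = 11/16
Marginal P(B) (column sums):
  P(B=0) = 3/16 + 1/4 = 7/16
  P(B=1) = 1/16 + 0 = 1/16
  P(B=2) = 1/16 + 7/16 = 1/2

H(A) = -[(5/16)·log₂(5/16) + (11/16)·log₂(11/16)]
  = 0.5244 + 0.3716
  = 0.8960 bits
H(B) = -[(7/16)·log₂(7/16) + (1/16)·log₂(1/16) + (1/2)·log₂(1/2)]
  = 0.5218 + 0.2500 + 0.5000
  = 1.2718 bits
H(A,B) = -[(3/16)·log₂(3/16) + (1/16)·log₂(1/16) + (1/16)·log₂(1/16) + (1/4)·log₂(1/4) + (7/16)·log₂(7/16)]
  = 0.4528 + 0.2500 + 0.2500 + 0.5000 + 0.5218
  = 1.9746 bits

I(A;B) = H(A) + H(B) - H(A,B)
  = 0.8960 + 1.2718 - 1.9746
  = 0.1932 bits

min(H(A), H(B)) = min(0.8960, 1.2718) = 0.8960 bits
Since 0.1932 ≤ 0.8960, the bound is satisfied ✓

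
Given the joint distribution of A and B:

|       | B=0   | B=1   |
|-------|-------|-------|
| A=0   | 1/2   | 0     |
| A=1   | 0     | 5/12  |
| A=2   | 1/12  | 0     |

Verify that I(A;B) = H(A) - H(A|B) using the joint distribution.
Left side, from I(A;B) = H(A) + H(B) - H(A,B):
Marginal P(A) (row sums):
  P(A=0) = 1/2 + 0 = 1/2
  P(A=1) = 0 + 5/12 = 5/12
  P(A=2) = 1/12 + 0 = 1/12
Marginal P(B) (column sums):
  P(B=0) = 1/2 + 0 + 1/12 = 7/12
  P(B=1) = 0 + 5/12 + 0 = 5/12

H(A) = -[(1/2)·log₂(1/2) + (5/12)·log₂(5/12) + (1/12)·log₂(1/12)]
  = 0.5000 + 0.5263 + 0.2987
  = 1.3250 bits
H(B) = -[(7/12)·log₂(7/12) + (5/12)·log₂(5/12)]
  = 0.4536 + 0.5263
  = 0.9799 bits
H(A,B) = -[(1/2)·log₂(1/2) + (5/12)·log₂(5/12) + (1/12)·log₂(1/12)]
  = 0.5000 + 0.5263 + 0.2987
  = 1.3250 bits

I(A;B) = H(A) + H(B) - H(A,B)
  = 1.3250 + 0.9799 - 1.3250
  = 0.9799 bits

Right side, with H(A|B) computed directly from the conditional probabilities:
H(A|B) = -Σ P(A,B)·log₂ P(A|B), where P(A|B) = P(A,B) / P(B)
  (cells with P(A,B) = 0 contribute 0)
  (A=0,B=0): P(A|B) = (1/2)/(7/12) = 6/7;  -(1/2)·log₂(6/7) = 0.1112
  (A=1,B=1): P(A|B) = (5/12)/(5/12) = 1;  -(5/12)·log₂(1) = 0.0000
  (A=2,B=0): P(A|B) = (1/12)/(7/12) = 1/7;  -(1/12)·log₂(1/7) = 0.2339
H(A|B) = 0.1112 + 0.0000 + 0.2339
  = 0.3451 bits
H(A) - H(A|B) = 1.3250 - 0.3451 = 0.9799 bits

Both sides equal 0.9799 bits, so I(A;B) = H(A) - H(A|B) ✓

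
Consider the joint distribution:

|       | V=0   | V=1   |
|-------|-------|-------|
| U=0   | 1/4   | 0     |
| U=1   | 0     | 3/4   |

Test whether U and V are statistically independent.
Marginal P(U) (row sums):
  P(U=0) = 1/4 + 0 = 1/4
  P(U=1) = 0 + 3/4 = 3/4
Marginal P(V) (column sums):
  P(V=0) = 1/4 + 0 = 1/4
  P(V=1) = 0 + 3/4 = 3/4

U and V are independent iff P(U=i,V=j) = P(U=i)·P(V=j) for every cell.
  P(U=0)·P(V=0) = 1/4 × 1/4 = 1/16, but P(U=0,V=0) = 1/4 ✗

No, U and V are not independent. Quantitatively, I(U;V) > 0:

H(U) = -[(1/4)·log₂(1/4) + (3/4)·log₂(3/4)]
  = 0.5000 + 0.3113
  = 0.8113 bits
H(V) = -[(1/4)·log₂(1/4) + (3/4)·log₂(3/4)]
  = 0.5000 + 0.3113
  = 0.8113 bits
H(U,V) = -[(1/4)·log₂(1/4) + (3/4)·log₂(3/4)]
  = 0.5000 + 0.3113
  = 0.8113 bits
I(U;V) = H(U) + H(V) - H(U,V) = 0.8113 + 0.8113 - 0.8113 = 0.8113 bits > 0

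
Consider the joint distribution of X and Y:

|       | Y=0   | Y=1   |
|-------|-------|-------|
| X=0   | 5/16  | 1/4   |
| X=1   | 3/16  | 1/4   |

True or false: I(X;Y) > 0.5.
Marginal P(X) (row sums):
  P(X=0) = 5/16 + 1/4 = 9/16
  P(X=1) = 3/16 + 1/4 = 7/16
Marginal P(Y) (column sums):
  P(Y=0) = 5/16 + 3/16 = 1/2
  P(Y=1) = 1/4 + 1/4 = 1/2

H(X) = -[(9/16)·log₂(9/16) + (7/16)·log₂(7/16)]
  = 0.4669 + 0.5218
  = 0.9887 bits
H(Y) = -[(1/2)·log₂(1/2) + (1/2)·log₂(1/2)]
  = 0.5000 + 0.5000
  = 1.0000 bits
H(X,Y) = -[(5/16)·log₂(5/16) + (1/4)·log₂(1/4) + (3/16)·log₂(3/16) + (1/4)·log₂(1/4)]
  = 0.5244 + 0.5000 + 0.4528 + 0.5000
  = 1.9772 bits

I(X;Y) = H(X) + H(Y) - H(X,Y)
  = 0.9887 + 1.0000 - 1.9772
  = 0.0115 bits

False. I(X;Y) = 0.0115 bits, which is ≤ 0.5 bits.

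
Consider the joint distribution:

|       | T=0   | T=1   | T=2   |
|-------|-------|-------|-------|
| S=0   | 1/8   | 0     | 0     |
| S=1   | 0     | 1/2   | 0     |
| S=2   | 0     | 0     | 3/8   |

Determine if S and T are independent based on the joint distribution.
Marginal P(S) (row sums):
  P(S=0) = 1/8 + 0 + 0 = 1/8
  P(S=1) = 0 + 1/2 + 0 = 1/2
  P(S=2) = 0 + 0 + 3/8 = 3/8
Marginal P(T) (column sums):
  P(T=0) = 1/8 + 0 + 0 = 1/8
  P(T=1) = 0 + 1/2 + 0 = 1/2
  P(T=2) = 0 + 0 + 3/8 = 3/8

S and T are independent iff P(S=i,T=j) = P(S=i)·P(T=j) for every cell.
  P(S=0)·P(T=0) = 1/8 × 1/8 = 1/64, but P(S=0,T=0) = 1/8 ✗

No, S and T are not independent. Quantitatively, I(S;T) > 0:

H(S) = -[(1/8)·log₂(1/8) + (1/2)·log₂(1/2) + (3/8)·log₂(3/8)]
  = 0.3750 + 0.5000 + 0.5306
  = 1.4056 bits
H(T) = -[(1/8)·log₂(1/8) + (1/2)·log₂(1/2) + (3/8)·log₂(3/8)]
  = 0.3750 + 0.5000 + 0.5306
  = 1.4056 bits
H(S,T) = -[(1/8)·log₂(1/8) + (1/2)·log₂(1/2) + (3/8)·log₂(3/8)]
  = 0.3750 + 0.5000 + 0.5306
  = 1.4056 bits
I(S;T) = H(S) + H(T) - H(S,T) = 1.4056 + 1.4056 - 1.4056 = 1.4056 bits > 0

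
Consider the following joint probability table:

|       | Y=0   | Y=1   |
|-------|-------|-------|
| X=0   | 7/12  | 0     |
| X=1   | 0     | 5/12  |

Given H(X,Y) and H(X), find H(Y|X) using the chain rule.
From the chain rule: H(X,Y) = H(X) + H(Y|X)
Therefore: H(Y|X) = H(X,Y) - H(X)

H(X,Y) = -[(7/12)·log₂(7/12) + (5/12)·log₂(5/12)]
  = 0.4536 + 0.5263
  = 0.9799 bits
Marginal P(X) (row sums):
  P(X=0) = 7/12 + 0 = 7/12
  P(X=1) = 0 + 5/12 = 5/12
H(X) = -[(7/12)·log₂(7/12) + (5/12)·log₂(5/12)]
  = 0.4536 + 0.5263
  = 0.9799 bits

H(Y|X) = 0.9799 - 0.9799 = 0.0000 bits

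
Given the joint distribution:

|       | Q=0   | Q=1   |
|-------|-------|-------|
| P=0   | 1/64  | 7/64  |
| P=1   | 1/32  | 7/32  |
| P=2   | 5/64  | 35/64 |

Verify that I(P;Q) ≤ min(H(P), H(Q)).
Marginal P(P) (row sums):
  P(P=0) = 1/64 + 7/64 = 1/8
  P(P=1) = 1/32 + 7/32 = 1/4
  P(P=2) = 5/64 + 35/64 = 5/8
Marginal P(Q) (column sums):
  P(Q=0) = 1/64 + 1/32 + 5/64 = 1/8
  P(Q=1) = 7/64 + 7/32 + 35/64 = 7/8

H(P) = -[(1/8)·log₂(1/8) + (1/4)·log₂(1/4) + (5/8)·log₂(5/8)]
  = 0.3750 + 0.5000 + 0.4238
  = 1.2988 bits
H(Q) = -[(1/8)·log₂(1/8) + (7/8)·log₂(7/8)]
  = 0.3750 + 0.1686
  = 0.5436 bits
H(P,Q) = -[(1/64)·log₂(1/64) + (7/64)·log₂(7/64) + (1/32)·log₂(1/32) + (7/32)·log₂(7/32) + (5/64)·log₂(5/64) + (35/64)·log₂(35/64)]
  = 0.0938 + 0.3492 + 0.1563 + 0.4796 + 0.2873 + 0.4762
  = 1.8424 bits

I(P;Q) = H(P) + H(Q) - H(P,Q)
  = 1.2988 + 0.5436 - 1.8424
  = 0.0000 bits

min(H(P), H(Q)) = min(1.2988, 0.5436) = 0.5436 bits
Since 0.0000 ≤ 0.5436, the bound is satisfied ✓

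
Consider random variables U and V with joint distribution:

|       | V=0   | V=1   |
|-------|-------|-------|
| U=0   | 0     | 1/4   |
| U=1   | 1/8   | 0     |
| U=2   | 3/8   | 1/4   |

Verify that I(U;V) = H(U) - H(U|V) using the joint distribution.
Left side, from I(U;V) = H(U) + H(V) - H(U,V):
Marginal P(U) (row sums):
  P(U=0) = 0 + 1/4 = 1/4
  P(U=1) = 1/8 + 0 = 1/8
  P(U=2) = 3/8 + 1/4 = 5/8
Marginal P(V) (column sums):
  P(V=0) = 0 + 1/8 + 3/8 = 1/2
  P(V=1) = 1/4 + 0 + 1/4 = 1/2

H(U) = -[(1/4)·log₂(1/4) + (1/8)·log₂(1/8) + (5/8)·log₂(5/8)]
  = 0.5000 + 0.3750 + 0.4238
  = 1.2988 bits
H(V) = -[(1/2)·log₂(1/2) + (1/2)·log₂(1/2)]
  = 0.5000 + 0.5000
  = 1.0000 bits
H(U,V) = -[(1/4)·log₂(1/4) + (1/8)·log₂(1/8) + (3/8)·log₂(3/8) + (1/4)·log₂(1/4)]
  = 0.5000 + 0.3750 + 0.5306 + 0.5000
  = 1.9056 bits

I(U;V) = H(U) + H(V) - H(U,V)
  = 1.2988 + 1.0000 - 1.9056
  = 0.3932 bits

Right side, with H(U|V) computed directly from the conditional probabilities:
H(U|V) = -Σ P(U,V)·log₂ P(U|V), where P(U|V) = P(U,V) / P(V)
  (cells with P(U,V) = 0 contribute 0)
  (U=0,V=1): P(U|V) = (1/4)/(1/2) = 1/2;  -(1/4)·log₂(1/2) = 0.2500
  (U=1,V=0): P(U|V) = (1/8)/(1/2) = 1/4;  -(1/8)·log₂(1/4) = 0.2500
  (U=2,V=0): P(U|V) = (3/8)/(1/2) = 3/4;  -(3/8)·log₂(3/4) = 0.1556
  (U=2,V=1): P(U|V) = (1/4)/(1/2) = 1/2;  -(1/4)·log₂(1/2) = 0.2500
H(U|V) = 0.2500 + 0.2500 + 0.1556 + 0.2500
  = 0.9056 bits
H(U) - H(U|V) = 1.2988 - 0.9056 = 0.3932 bits

Both sides equal 0.3932 bits, so I(U;V) = H(U) - H(U|V) ✓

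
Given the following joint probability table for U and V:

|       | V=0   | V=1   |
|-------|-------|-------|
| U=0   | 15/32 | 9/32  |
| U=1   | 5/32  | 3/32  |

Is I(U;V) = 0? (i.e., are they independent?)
Marginal P(U) (row sums):
  P(U=0) = 15/32 + 9/32 = 3/4
  P(U=1) = 5/32 + 3/32 = 1/4
Marginal P(V) (column sums):
  P(V=0) = 15/32 + 5/32 = 5/8
  P(V=1) = 9/32 + 3/32 = 3/8

U and V are independent iff P(U=i,V=j) = P(U=i)·P(V=j) for every cell.
  P(U=0)·P(V=0) = 3/4 × 5/8 = 15/32 = P(U=0,V=0) ✓
  P(U=0)·P(V=1) = 3/4 × 3/8 = 9/32 = P(U=0,V=1) ✓
  P(U=1)·P(V=0) = 1/4 × 5/8 = 5/32 = P(U=1,V=0) ✓
  P(U=1)·P(V=1) = 1/4 × 3/8 = 3/32 = P(U=1,V=1) ✓

Yes, U and V are independent: every cell factors, so I(U;V) = 0 bits.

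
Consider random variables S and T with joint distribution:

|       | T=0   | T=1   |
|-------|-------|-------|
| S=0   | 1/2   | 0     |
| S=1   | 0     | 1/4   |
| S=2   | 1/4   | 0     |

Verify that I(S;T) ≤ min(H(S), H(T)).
Marginal P(S) (row sums):
  P(S=0) = 1/2 + 0 = 1/2
  P(S=1) = 0 + 1/4 = 1/4
  P(S=2) = 1/4 + 0 = 1/4
Marginal P(T) (column sums):
  P(T=0) = 1/2 + 0 + 1/4 = 3/4
  P(T=1) = 0 + 1/4 + 0 = 1/4

H(S) = -[(1/2)·log₂(1/2) + (1/4)·log₂(1/4) + (1/4)·log₂(1/4)]
  = 0.5000 + 0.5000 + 0.5000
  = 1.5000 bits
H(T) = -[(3/4)·log₂(3/4) + (1/4)·log₂(1/4)]
  = 0.3113 + 0.5000
  = 0.8113 bits
H(S,T) = -[(1/2)·log₂(1/2) + (1/4)·log₂(1/4) + (1/4)·log₂(1/4)]
  = 0.5000 + 0.5000 + 0.5000
  = 1.5000 bits

I(S;T) = H(S) + H(T) - H(S,T)
  = 1.5000 + 0.8113 - 1.5000
  = 0.8113 bits

min(H(S), H(T)) = min(1.5000, 0.8113) = 0.8113 bits
Since 0.8113 ≤ 0.8113, the bound is satisfied ✓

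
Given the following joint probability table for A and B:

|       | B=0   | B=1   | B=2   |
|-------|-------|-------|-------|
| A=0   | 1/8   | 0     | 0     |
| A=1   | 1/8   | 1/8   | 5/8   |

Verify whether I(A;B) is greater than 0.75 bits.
Marginal P(A) (row sums):
  P(A=0) = 1/8 + 0 + 0 = 1/8
  P(A=1) = 1/8 + 1/8 + 5/8 = 7/8
Marginal P(B) (column sums):
  P(B=0) = 1/8 + 1/8 = 1/4
  P(B=1) = 0 + 1/8 = 1/8
  P(B=2) = 0 + 5/8 = 5/8

H(A) = -[(1/8)·log₂(1/8) + (7/8)·log₂(7/8)]
  = 0.3750 + 0.1686
  = 0.5436 bits
H(B) = -[(1/4)·log₂(1/4) + (1/8)·log₂(1/8) + (5/8)·log₂(5/8)]
  = 0.5000 + 0.3750 + 0.4238
  = 1.2988 bits
H(A,B) = -[(1/8)·log₂(1/8) + (1/8)·log₂(1/8) + (1/8)·log₂(1/8) + (5/8)·log₂(5/8)]
  = 0.3750 + 0.3750 + 0.3750 + 0.4238
  = 1.5488 bits

I(A;B) = H(A) + H(B) - H(A,B)
  = 0.5436 + 1.2988 - 1.5488
  = 0.2936 bits

No. I(A;B) = 0.2936 bits, which is ≤ 0.75 bits.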